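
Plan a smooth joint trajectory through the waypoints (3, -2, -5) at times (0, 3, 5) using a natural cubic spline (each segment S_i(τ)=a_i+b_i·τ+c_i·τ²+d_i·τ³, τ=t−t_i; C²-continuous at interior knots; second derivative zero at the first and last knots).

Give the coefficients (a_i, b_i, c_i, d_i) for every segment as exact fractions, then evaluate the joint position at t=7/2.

Δ: Δ0=-5/3, Δ1=-3/2
row 1: diag=10, rhs=1; c'=1/5, d'=1/10
back: M1=1/10
M: M0=0, M1=1/10, M2=0
seg 0: a=3, c=M0/2=0, d=(M1−M0)/(6·3)=1/180, b=Δ0−h0·(2M0+M1)/6=-103/60
seg 1: a=-2, c=M1/2=1/20, d=(M2−M1)/(6·2)=-1/120, b=Δ1−h1·(2M1+M2)/6=-47/30
t_q=7/2 → seg 1, τ=1/2; S=-2+-47/30·τ+1/20·τ²+-1/120·τ³=-887/320

  seg 0: a=3 b=-103/60 c=0 d=1/180
  seg 1: a=-2 b=-47/30 c=1/20 d=-1/120
S(7/2) = -887/320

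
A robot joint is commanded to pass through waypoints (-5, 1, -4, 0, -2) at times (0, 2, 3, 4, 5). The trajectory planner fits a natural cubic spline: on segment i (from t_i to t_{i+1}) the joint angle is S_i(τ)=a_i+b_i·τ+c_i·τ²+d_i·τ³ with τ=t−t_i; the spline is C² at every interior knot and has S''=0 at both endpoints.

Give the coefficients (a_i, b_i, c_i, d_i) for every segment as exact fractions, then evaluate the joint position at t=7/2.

  seg 0: a=-5 b=291/43 c=0 d=-81/86
  seg 1: a=1 b=-195/43 c=-243/43 d=223/43
  seg 2: a=-4 b=-12/43 c=426/43 d=-242/43
  seg 3: a=0 b=114/43 c=-300/43 d=100/43
S(7/2) = -407/172

Δ: Δ0=3, Δ1=-5, Δ2=4, Δ3=-2
row 1: diag=6, rhs=-48; c'=1/6, d'=-8
row 2: denom=4−1·1/6=23/6; d'=(54−1·-8)/(23/6)=372/23
row 3: denom=4−1·6/23=86/23; d'=(-36−1·372/23)/(86/23)=-600/43
back: M3=-600/43
back: M2=372/23−6/23·-600/43=852/43
back: M1=-8−1/6·852/43=-486/43
M: M0=0, M1=-486/43, M2=852/43, M3=-600/43, M4=0
seg 0: a=-5, c=M0/2=0, d=(M1−M0)/(6·2)=-81/86, b=Δ0−h0·(2M0+M1)/6=291/43
seg 1: a=1, c=M1/2=-243/43, d=(M2−M1)/(6·1)=223/43, b=Δ1−h1·(2M1+M2)/6=-195/43
seg 2: a=-4, c=M2/2=426/43, d=(M3−M2)/(6·1)=-242/43, b=Δ2−h2·(2M2+M3)/6=-12/43
seg 3: a=0, c=M3/2=-300/43, d=(M4−M3)/(6·1)=100/43, b=Δ3−h3·(2M3+M4)/6=114/43
t_q=7/2 → seg 2, τ=1/2; S=-4+-12/43·τ+426/43·τ²+-242/43·τ³=-407/172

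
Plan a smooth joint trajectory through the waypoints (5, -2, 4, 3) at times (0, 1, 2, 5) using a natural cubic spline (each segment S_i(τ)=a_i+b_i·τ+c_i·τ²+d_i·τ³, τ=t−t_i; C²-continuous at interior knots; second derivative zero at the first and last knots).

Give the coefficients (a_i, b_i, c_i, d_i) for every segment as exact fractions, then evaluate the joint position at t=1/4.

Δ: Δ0=-7, Δ1=6, Δ2=-1/3
row 1: diag=4, rhs=78; c'=1/4, d'=39/2
row 2: denom=8−1·1/4=31/4; d'=(-38−1·39/2)/(31/4)=-230/31
back: M2=-230/31
back: M1=39/2−1/4·-230/31=662/31
M: M0=0, M1=662/31, M2=-230/31, M3=0
seg 0: a=5, c=M0/2=0, d=(M1−M0)/(6·1)=331/93, b=Δ0−h0·(2M0+M1)/6=-982/93
seg 1: a=-2, c=M1/2=331/31, d=(M2−M1)/(6·1)=-446/93, b=Δ1−h1·(2M1+M2)/6=11/93
seg 2: a=4, c=M2/2=-115/31, d=(M3−M2)/(6·3)=115/279, b=Δ2−h2·(2M2+M3)/6=659/93
t_q=1/4 → seg 0, τ=1/4; S=5+-982/93·τ+0·τ²+331/93·τ³=4793/1984

  seg 0: a=5 b=-982/93 c=0 d=331/93
  seg 1: a=-2 b=11/93 c=331/31 d=-446/93
  seg 2: a=4 b=659/93 c=-115/31 d=115/279
S(1/4) = 4793/1984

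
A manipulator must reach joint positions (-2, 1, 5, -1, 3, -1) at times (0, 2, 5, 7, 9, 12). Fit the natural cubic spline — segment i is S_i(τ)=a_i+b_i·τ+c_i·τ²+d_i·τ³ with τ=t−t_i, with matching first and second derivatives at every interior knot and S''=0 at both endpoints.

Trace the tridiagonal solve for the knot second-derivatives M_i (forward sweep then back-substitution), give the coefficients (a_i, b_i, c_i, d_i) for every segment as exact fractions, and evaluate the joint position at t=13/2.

  seg 0: a=-2 b=3679/3258 c=0 d=151/1629
  seg 1: a=1 b=7303/3258 c=302/543 d=-8395/29322
  seg 2: a=5 b=-3505/1629 c=-6583/3258 d=5201/6516
  seg 3: a=-1 b=-356/543 c=4510/1629 d=-2347/3258
  seg 4: a=3 b=2890/1629 c=-2531/1629 d=2531/14661
S(13/2) = -1387/17376

Δ: Δ0=3/2, Δ1=4/3, Δ2=-3, Δ3=2, Δ4=-4/3
row 1: diag=10, rhs=-1; c'=3/10, d'=-1/10
row 2: denom=10−3·3/10=91/10; d'=(-26−3·-1/10)/(91/10)=-257/91
row 3: denom=8−2·20/91=688/91; d'=(30−2·-257/91)/(688/91)=811/172
row 4: denom=10−2·91/344=1629/172; d'=(-20−2·811/172)/(1629/172)=-5062/1629
back: M4=-5062/1629
back: M3=811/172−91/344·-5062/1629=9020/1629
back: M2=-257/91−20/91·9020/1629=-6583/1629
back: M1=-1/10−3/10·-6583/1629=604/543
M: M0=0, M1=604/543, M2=-6583/1629, M3=9020/1629, M4=-5062/1629, M5=0
seg 0: a=-2, c=M0/2=0, d=(M1−M0)/(6·2)=151/1629, b=Δ0−h0·(2M0+M1)/6=3679/3258
seg 1: a=1, c=M1/2=302/543, d=(M2−M1)/(6·3)=-8395/29322, b=Δ1−h1·(2M1+M2)/6=7303/3258
seg 2: a=5, c=M2/2=-6583/3258, d=(M3−M2)/(6·2)=5201/6516, b=Δ2−h2·(2M2+M3)/6=-3505/1629
seg 3: a=-1, c=M3/2=4510/1629, d=(M4−M3)/(6·2)=-2347/3258, b=Δ3−h3·(2M3+M4)/6=-356/543
seg 4: a=3, c=M4/2=-2531/1629, d=(M5−M4)/(6·3)=2531/14661, b=Δ4−h4·(2M4+M5)/6=2890/1629
t_q=13/2 → seg 2, τ=3/2; S=5+-3505/1629·τ+-6583/3258·τ²+5201/6516·τ³=-1387/17376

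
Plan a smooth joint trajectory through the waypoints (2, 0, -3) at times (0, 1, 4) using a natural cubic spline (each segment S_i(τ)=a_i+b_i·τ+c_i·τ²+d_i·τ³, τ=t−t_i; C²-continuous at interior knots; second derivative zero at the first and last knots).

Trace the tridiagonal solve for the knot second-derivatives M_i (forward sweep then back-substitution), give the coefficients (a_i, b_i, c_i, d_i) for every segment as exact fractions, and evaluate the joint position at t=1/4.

  seg 0: a=2 b=-17/8 c=0 d=1/8
  seg 1: a=0 b=-7/4 c=3/8 d=-1/24
S(1/4) = 753/512

Δ: Δ0=-2, Δ1=-1
row 1: diag=8, rhs=6; c'=3/8, d'=3/4
back: M1=3/4
M: M0=0, M1=3/4, M2=0
seg 0: a=2, c=M0/2=0, d=(M1−M0)/(6·1)=1/8, b=Δ0−h0·(2M0+M1)/6=-17/8
seg 1: a=0, c=M1/2=3/8, d=(M2−M1)/(6·3)=-1/24, b=Δ1−h1·(2M1+M2)/6=-7/4
t_q=1/4 → seg 0, τ=1/4; S=2+-17/8·τ+0·τ²+1/8·τ³=753/512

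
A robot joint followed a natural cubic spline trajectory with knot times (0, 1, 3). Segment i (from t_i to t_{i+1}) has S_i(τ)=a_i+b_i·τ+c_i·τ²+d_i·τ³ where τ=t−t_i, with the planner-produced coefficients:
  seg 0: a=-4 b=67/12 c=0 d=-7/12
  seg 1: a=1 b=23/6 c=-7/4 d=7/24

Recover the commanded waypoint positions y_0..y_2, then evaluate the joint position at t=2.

y_0 = S_0(0) = a_0 = -4
y_1 = S_1(0) = a_1 = 1
y_2 = S_1(2) = 4
t_q=2 is in segment 1 (τ=1); S_1(τ)=27/8

y_0=-4 y_1=1 y_2=4
S(2) = 27/8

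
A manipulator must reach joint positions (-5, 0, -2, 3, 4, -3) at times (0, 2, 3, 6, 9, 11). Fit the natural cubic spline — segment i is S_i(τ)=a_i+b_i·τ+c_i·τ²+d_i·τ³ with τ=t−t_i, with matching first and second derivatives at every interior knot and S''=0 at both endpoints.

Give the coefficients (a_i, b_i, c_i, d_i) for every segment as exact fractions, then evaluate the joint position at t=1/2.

  seg 0: a=-5 b=13133/3118 c=0 d=-2669/6236
  seg 1: a=0 b=-2881/3118 c=-8007/3118 d=2326/1559
  seg 2: a=-2 b=-4939/3118 c=5949/3118 d=-11567/42093
  seg 3: a=3 b=7621/3118 c=-5287/9354 d=-1942/42093
  seg 4: a=4 b=-6837/3118 c=-3057/3118 d=1019/6236
S(1/2) = -147045/49888

Δ: Δ0=5/2, Δ1=-2, Δ2=5/3, Δ3=1/3, Δ4=-7/2
row 1: diag=6, rhs=-27; c'=1/6, d'=-9/2
row 2: denom=8−1·1/6=47/6; d'=(22−1·-9/2)/(47/6)=159/47
row 3: denom=12−3·18/47=510/47; d'=(-8−3·159/47)/(510/47)=-853/510
row 4: denom=10−3·47/170=1559/170; d'=(-23−3·-853/510)/(1559/170)=-3057/1559
back: M4=-3057/1559
back: M3=-853/510−47/170·-3057/1559=-5287/4677
back: M2=159/47−18/47·-5287/4677=5949/1559
back: M1=-9/2−1/6·5949/1559=-8007/1559
M: M0=0, M1=-8007/1559, M2=5949/1559, M3=-5287/4677, M4=-3057/1559, M5=0
seg 0: a=-5, c=M0/2=0, d=(M1−M0)/(6·2)=-2669/6236, b=Δ0−h0·(2M0+M1)/6=13133/3118
seg 1: a=0, c=M1/2=-8007/3118, d=(M2−M1)/(6·1)=2326/1559, b=Δ1−h1·(2M1+M2)/6=-2881/3118
seg 2: a=-2, c=M2/2=5949/3118, d=(M3−M2)/(6·3)=-11567/42093, b=Δ2−h2·(2M2+M3)/6=-4939/3118
seg 3: a=3, c=M3/2=-5287/9354, d=(M4−M3)/(6·3)=-1942/42093, b=Δ3−h3·(2M3+M4)/6=7621/3118
seg 4: a=4, c=M4/2=-3057/3118, d=(M5−M4)/(6·2)=1019/6236, b=Δ4−h4·(2M4+M5)/6=-6837/3118
t_q=1/2 → seg 0, τ=1/2; S=-5+13133/3118·τ+0·τ²+-2669/6236·τ³=-147045/49888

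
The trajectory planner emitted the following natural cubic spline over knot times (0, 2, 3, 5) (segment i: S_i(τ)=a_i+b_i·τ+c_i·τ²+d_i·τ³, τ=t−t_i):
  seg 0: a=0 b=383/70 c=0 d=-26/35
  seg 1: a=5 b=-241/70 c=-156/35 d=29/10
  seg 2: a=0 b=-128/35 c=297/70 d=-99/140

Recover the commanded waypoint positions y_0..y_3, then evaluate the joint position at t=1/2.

y_0=0 y_1=5 y_2=0 y_3=4
S(1/2) = 37/14

y_0 = S_0(0) = a_0 = 0
y_1 = S_1(0) = a_1 = 5
y_2 = S_2(0) = a_2 = 0
y_3 = S_2(2) = 4
t_q=1/2 is in segment 0 (τ=1/2); S_0(τ)=37/14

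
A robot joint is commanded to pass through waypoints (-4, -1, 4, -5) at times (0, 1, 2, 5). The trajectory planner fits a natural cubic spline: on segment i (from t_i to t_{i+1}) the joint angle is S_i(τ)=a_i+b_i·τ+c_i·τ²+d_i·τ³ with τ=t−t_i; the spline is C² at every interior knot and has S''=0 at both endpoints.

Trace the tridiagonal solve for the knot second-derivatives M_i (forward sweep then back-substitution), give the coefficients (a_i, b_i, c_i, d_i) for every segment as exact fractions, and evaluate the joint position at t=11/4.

Δ: Δ0=3, Δ1=5, Δ2=-3
row 1: diag=4, rhs=12; c'=1/4, d'=3
row 2: denom=8−1·1/4=31/4; d'=(-48−1·3)/(31/4)=-204/31
back: M2=-204/31
back: M1=3−1/4·-204/31=144/31
M: M0=0, M1=144/31, M2=-204/31, M3=0
seg 0: a=-4, c=M0/2=0, d=(M1−M0)/(6·1)=24/31, b=Δ0−h0·(2M0+M1)/6=69/31
seg 1: a=-1, c=M1/2=72/31, d=(M2−M1)/(6·1)=-58/31, b=Δ1−h1·(2M1+M2)/6=141/31
seg 2: a=4, c=M2/2=-102/31, d=(M3−M2)/(6·3)=34/93, b=Δ2−h2·(2M2+M3)/6=111/31
t_q=11/4 → seg 2, τ=3/4; S=4+111/31·τ+-102/31·τ²+34/93·τ³=4949/992

  seg 0: a=-4 b=69/31 c=0 d=24/31
  seg 1: a=-1 b=141/31 c=72/31 d=-58/31
  seg 2: a=4 b=111/31 c=-102/31 d=34/93
S(11/4) = 4949/992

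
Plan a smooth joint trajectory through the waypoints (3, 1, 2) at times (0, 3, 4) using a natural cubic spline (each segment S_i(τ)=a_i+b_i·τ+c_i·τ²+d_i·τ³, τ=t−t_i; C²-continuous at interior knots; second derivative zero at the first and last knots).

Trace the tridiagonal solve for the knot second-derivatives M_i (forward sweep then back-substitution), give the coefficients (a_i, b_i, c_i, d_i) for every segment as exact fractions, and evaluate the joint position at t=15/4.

  seg 0: a=3 b=-31/24 c=0 d=5/72
  seg 1: a=1 b=7/12 c=5/8 d=-5/24
S(15/4) = 871/512

Δ: Δ0=-2/3, Δ1=1
row 1: diag=8, rhs=10; c'=1/8, d'=5/4
back: M1=5/4
M: M0=0, M1=5/4, M2=0
seg 0: a=3, c=M0/2=0, d=(M1−M0)/(6·3)=5/72, b=Δ0−h0·(2M0+M1)/6=-31/24
seg 1: a=1, c=M1/2=5/8, d=(M2−M1)/(6·1)=-5/24, b=Δ1−h1·(2M1+M2)/6=7/12
t_q=15/4 → seg 1, τ=3/4; S=1+7/12·τ+5/8·τ²+-5/24·τ³=871/512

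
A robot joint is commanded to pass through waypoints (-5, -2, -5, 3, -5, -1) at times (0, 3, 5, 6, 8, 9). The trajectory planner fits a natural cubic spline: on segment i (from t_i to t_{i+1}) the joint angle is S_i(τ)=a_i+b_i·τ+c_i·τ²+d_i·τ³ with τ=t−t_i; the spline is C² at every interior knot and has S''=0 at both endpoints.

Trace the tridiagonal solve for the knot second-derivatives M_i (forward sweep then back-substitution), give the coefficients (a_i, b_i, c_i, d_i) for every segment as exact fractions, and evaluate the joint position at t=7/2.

  seg 0: a=-5 b=5479/1732 c=0 d=-1249/5196
  seg 1: a=-2 b=-2881/866 c=-3747/1732 d=5329/3464
  seg 2: a=-5 b=2806/433 c=3060/433 d=-2402/433
  seg 3: a=3 b=1720/433 c=-4146/433 d=1210/433
  seg 4: a=-5 b=-344/433 c=3114/433 d=-1038/433
S(7/2) = -111179/27712

Δ: Δ0=1, Δ1=-3/2, Δ2=8, Δ3=-4, Δ4=4
row 1: diag=10, rhs=-15; c'=1/5, d'=-3/2
row 2: denom=6−2·1/5=28/5; d'=(57−2·-3/2)/(28/5)=75/7
row 3: denom=6−1·5/28=163/28; d'=(-72−1·75/7)/(163/28)=-2316/163
row 4: denom=6−2·56/163=866/163; d'=(48−2·-2316/163)/(866/163)=6228/433
back: M4=6228/433
back: M3=-2316/163−56/163·6228/433=-8292/433
back: M2=75/7−5/28·-8292/433=6120/433
back: M1=-3/2−1/5·6120/433=-3747/866
M: M0=0, M1=-3747/866, M2=6120/433, M3=-8292/433, M4=6228/433, M5=0
seg 0: a=-5, c=M0/2=0, d=(M1−M0)/(6·3)=-1249/5196, b=Δ0−h0·(2M0+M1)/6=5479/1732
seg 1: a=-2, c=M1/2=-3747/1732, d=(M2−M1)/(6·2)=5329/3464, b=Δ1−h1·(2M1+M2)/6=-2881/866
seg 2: a=-5, c=M2/2=3060/433, d=(M3−M2)/(6·1)=-2402/433, b=Δ2−h2·(2M2+M3)/6=2806/433
seg 3: a=3, c=M3/2=-4146/433, d=(M4−M3)/(6·2)=1210/433, b=Δ3−h3·(2M3+M4)/6=1720/433
seg 4: a=-5, c=M4/2=3114/433, d=(M5−M4)/(6·1)=-1038/433, b=Δ4−h4·(2M4+M5)/6=-344/433
t_q=7/2 → seg 1, τ=1/2; S=-2+-2881/866·τ+-3747/1732·τ²+5329/3464·τ³=-111179/27712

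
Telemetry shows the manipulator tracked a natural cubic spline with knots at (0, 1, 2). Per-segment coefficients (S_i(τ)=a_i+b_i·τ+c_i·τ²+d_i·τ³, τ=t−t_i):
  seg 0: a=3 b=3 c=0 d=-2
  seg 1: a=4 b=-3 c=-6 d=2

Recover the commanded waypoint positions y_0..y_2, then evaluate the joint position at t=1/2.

y_0=3 y_1=4 y_2=-3
S(1/2) = 17/4

y_0 = S_0(0) = a_0 = 3
y_1 = S_1(0) = a_1 = 4
y_2 = S_1(1) = -3
t_q=1/2 is in segment 0 (τ=1/2); S_0(τ)=17/4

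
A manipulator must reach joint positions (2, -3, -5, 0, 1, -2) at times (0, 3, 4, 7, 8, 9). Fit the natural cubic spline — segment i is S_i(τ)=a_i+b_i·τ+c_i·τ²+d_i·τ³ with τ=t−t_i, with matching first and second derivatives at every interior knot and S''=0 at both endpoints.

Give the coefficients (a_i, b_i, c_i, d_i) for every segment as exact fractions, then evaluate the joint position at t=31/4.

Δ: Δ0=-5/3, Δ1=-2, Δ2=5/3, Δ3=1, Δ4=-3
row 1: diag=8, rhs=-2; c'=1/8, d'=-1/4
row 2: denom=8−1·1/8=63/8; d'=(22−1·-1/4)/(63/8)=178/63
row 3: denom=8−3·8/21=48/7; d'=(-4−3·178/63)/(48/7)=-131/72
row 4: denom=4−1·7/48=185/48; d'=(-24−1·-131/72)/(185/48)=-3194/555
back: M4=-3194/555
back: M3=-131/72−7/48·-3194/555=-544/555
back: M2=178/63−8/21·-544/555=5326/1665
back: M1=-1/4−1/8·5326/1665=-1082/1665
M: M0=0, M1=-1082/1665, M2=5326/1665, M3=-544/555, M4=-3194/555, M5=0
seg 0: a=2, c=M0/2=0, d=(M1−M0)/(6·3)=-541/14985, b=Δ0−h0·(2M0+M1)/6=-2234/1665
seg 1: a=-3, c=M1/2=-541/1665, d=(M2−M1)/(6·1)=356/555, b=Δ1−h1·(2M1+M2)/6=-3857/1665
seg 2: a=-5, c=M2/2=2663/1665, d=(M3−M2)/(6·3)=-3479/14985, b=Δ2−h2·(2M2+M3)/6=-347/333
seg 3: a=0, c=M3/2=-272/555, d=(M4−M3)/(6·1)=-265/333, b=Δ3−h3·(2M3+M4)/6=3806/1665
seg 4: a=1, c=M4/2=-1597/555, d=(M5−M4)/(6·1)=1597/1665, b=Δ4−h4·(2M4+M5)/6=-1801/1665
t_q=31/4 → seg 3, τ=3/4; S=0+3806/1665·τ+-272/555·τ²+-265/333·τ³=39179/35520

  seg 0: a=2 b=-2234/1665 c=0 d=-541/14985
  seg 1: a=-3 b=-3857/1665 c=-541/1665 d=356/555
  seg 2: a=-5 b=-347/333 c=2663/1665 d=-3479/14985
  seg 3: a=0 b=3806/1665 c=-272/555 d=-265/333
  seg 4: a=1 b=-1801/1665 c=-1597/555 d=1597/1665
S(31/4) = 39179/35520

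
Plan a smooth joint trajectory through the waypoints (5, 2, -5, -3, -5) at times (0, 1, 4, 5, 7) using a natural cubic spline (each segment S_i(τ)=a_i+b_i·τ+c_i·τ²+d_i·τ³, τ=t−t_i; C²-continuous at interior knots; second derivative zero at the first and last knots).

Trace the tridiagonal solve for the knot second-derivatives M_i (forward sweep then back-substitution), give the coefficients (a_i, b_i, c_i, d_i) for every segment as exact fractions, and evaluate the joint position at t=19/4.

Δ: Δ0=-3, Δ1=-7/3, Δ2=2, Δ3=-1
row 1: diag=8, rhs=4; c'=3/8, d'=1/2
row 2: denom=8−3·3/8=55/8; d'=(26−3·1/2)/(55/8)=196/55
row 3: denom=6−1·8/55=322/55; d'=(-18−1·196/55)/(322/55)=-593/161
back: M3=-593/161
back: M2=196/55−8/55·-593/161=660/161
back: M1=1/2−3/8·660/161=-167/161
M: M0=0, M1=-167/161, M2=660/161, M3=-593/161, M4=0
seg 0: a=5, c=M0/2=0, d=(M1−M0)/(6·1)=-167/966, b=Δ0−h0·(2M0+M1)/6=-2731/966
seg 1: a=2, c=M1/2=-167/322, d=(M2−M1)/(6·3)=827/2898, b=Δ1−h1·(2M1+M2)/6=-1616/483
seg 2: a=-5, c=M2/2=330/161, d=(M3−M2)/(6·1)=-179/138, b=Δ2−h2·(2M2+M3)/6=1205/966
seg 3: a=-3, c=M3/2=-593/322, d=(M4−M3)/(6·2)=593/1932, b=Δ3−h3·(2M3+M4)/6=703/483
t_q=19/4 → seg 2, τ=3/4; S=-5+1205/966·τ+330/161·τ²+-179/138·τ³=-3099/896

  seg 0: a=5 b=-2731/966 c=0 d=-167/966
  seg 1: a=2 b=-1616/483 c=-167/322 d=827/2898
  seg 2: a=-5 b=1205/966 c=330/161 d=-179/138
  seg 3: a=-3 b=703/483 c=-593/322 d=593/1932
S(19/4) = -3099/896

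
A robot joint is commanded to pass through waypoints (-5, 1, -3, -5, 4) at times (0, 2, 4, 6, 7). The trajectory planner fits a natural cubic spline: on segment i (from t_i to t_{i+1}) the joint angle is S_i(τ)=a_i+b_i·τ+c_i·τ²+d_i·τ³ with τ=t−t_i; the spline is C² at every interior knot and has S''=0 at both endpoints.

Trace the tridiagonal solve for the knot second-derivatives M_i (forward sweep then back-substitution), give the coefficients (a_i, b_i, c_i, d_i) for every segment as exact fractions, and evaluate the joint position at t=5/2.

  seg 0: a=-5 b=171/41 c=0 d=-12/41
  seg 1: a=1 b=27/41 c=-72/41 d=35/164
  seg 2: a=-3 b=-156/41 c=-39/82 d=77/82
  seg 3: a=-5 b=228/41 c=423/82 d=-141/82
S(5/2) = 1203/1312

Δ: Δ0=3, Δ1=-2, Δ2=-1, Δ3=9
row 1: diag=8, rhs=-30; c'=1/4, d'=-15/4
row 2: denom=8−2·1/4=15/2; d'=(6−2·-15/4)/(15/2)=9/5
row 3: denom=6−2·4/15=82/15; d'=(60−2·9/5)/(82/15)=423/41
back: M3=423/41
back: M2=9/5−4/15·423/41=-39/41
back: M1=-15/4−1/4·-39/41=-144/41
M: M0=0, M1=-144/41, M2=-39/41, M3=423/41, M4=0
seg 0: a=-5, c=M0/2=0, d=(M1−M0)/(6·2)=-12/41, b=Δ0−h0·(2M0+M1)/6=171/41
seg 1: a=1, c=M1/2=-72/41, d=(M2−M1)/(6·2)=35/164, b=Δ1−h1·(2M1+M2)/6=27/41
seg 2: a=-3, c=M2/2=-39/82, d=(M3−M2)/(6·2)=77/82, b=Δ2−h2·(2M2+M3)/6=-156/41
seg 3: a=-5, c=M3/2=423/82, d=(M4−M3)/(6·1)=-141/82, b=Δ3−h3·(2M3+M4)/6=228/41
t_q=5/2 → seg 1, τ=1/2; S=1+27/41·τ+-72/41·τ²+35/164·τ³=1203/1312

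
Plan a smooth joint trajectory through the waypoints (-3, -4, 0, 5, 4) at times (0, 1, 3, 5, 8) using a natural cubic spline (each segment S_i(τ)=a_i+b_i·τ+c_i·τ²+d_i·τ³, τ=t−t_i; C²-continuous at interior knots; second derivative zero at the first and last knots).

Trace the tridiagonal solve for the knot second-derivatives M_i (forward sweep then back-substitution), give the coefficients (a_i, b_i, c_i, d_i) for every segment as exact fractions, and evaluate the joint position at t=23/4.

Δ: Δ0=-1, Δ1=2, Δ2=5/2, Δ3=-1/3
row 1: diag=6, rhs=18; c'=1/3, d'=3
row 2: denom=8−2·1/3=22/3; d'=(3−2·3)/(22/3)=-9/22
row 3: denom=10−2·3/11=104/11; d'=(-17−2·-9/22)/(104/11)=-89/52
back: M3=-89/52
back: M2=-9/22−3/11·-89/52=3/52
back: M1=3−1/3·3/52=155/52
M: M0=0, M1=155/52, M2=3/52, M3=-89/52, M4=0
seg 0: a=-3, c=M0/2=0, d=(M1−M0)/(6·1)=155/312, b=Δ0−h0·(2M0+M1)/6=-467/312
seg 1: a=-4, c=M1/2=155/104, d=(M2−M1)/(6·2)=-19/78, b=Δ1−h1·(2M1+M2)/6=-1/156
seg 2: a=0, c=M2/2=3/104, d=(M3−M2)/(6·2)=-23/156, b=Δ2−h2·(2M2+M3)/6=473/156
seg 3: a=5, c=M3/2=-89/104, d=(M4−M3)/(6·3)=89/936, b=Δ3−h3·(2M3+M4)/6=215/156
t_q=23/4 → seg 3, τ=3/4; S=5+215/156·τ+-89/104·τ²+89/936·τ³=37223/6656

  seg 0: a=-3 b=-467/312 c=0 d=155/312
  seg 1: a=-4 b=-1/156 c=155/104 d=-19/78
  seg 2: a=0 b=473/156 c=3/104 d=-23/156
  seg 3: a=5 b=215/156 c=-89/104 d=89/936
S(23/4) = 37223/6656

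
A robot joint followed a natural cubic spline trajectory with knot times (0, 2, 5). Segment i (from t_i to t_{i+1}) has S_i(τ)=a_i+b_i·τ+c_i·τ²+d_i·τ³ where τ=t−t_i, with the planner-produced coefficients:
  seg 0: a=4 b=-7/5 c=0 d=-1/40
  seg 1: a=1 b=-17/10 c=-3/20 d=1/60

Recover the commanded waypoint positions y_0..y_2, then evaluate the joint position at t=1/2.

y_0=4 y_1=1 y_2=-5
S(1/2) = 211/64

y_0 = S_0(0) = a_0 = 4
y_1 = S_1(0) = a_1 = 1
y_2 = S_1(3) = -5
t_q=1/2 is in segment 0 (τ=1/2); S_0(τ)=211/64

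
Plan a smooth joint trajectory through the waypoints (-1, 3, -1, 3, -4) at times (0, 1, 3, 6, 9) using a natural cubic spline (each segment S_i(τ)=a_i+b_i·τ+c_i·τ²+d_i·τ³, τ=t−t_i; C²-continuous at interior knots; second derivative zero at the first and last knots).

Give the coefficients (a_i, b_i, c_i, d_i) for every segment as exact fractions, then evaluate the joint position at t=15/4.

  seg 0: a=-1 b=540/103 c=0 d=-128/103
  seg 1: a=3 b=156/103 c=-384/103 d=203/206
  seg 2: a=-1 b=-162/103 c=225/103 d=-1127/2781
  seg 3: a=3 b=61/103 c=-452/309 d=452/2781
S(15/4) = -7395/6592

Δ: Δ0=4, Δ1=-2, Δ2=4/3, Δ3=-7/3
row 1: diag=6, rhs=-36; c'=1/3, d'=-6
row 2: denom=10−2·1/3=28/3; d'=(20−2·-6)/(28/3)=24/7
row 3: denom=12−3·9/28=309/28; d'=(-22−3·24/7)/(309/28)=-904/309
back: M3=-904/309
back: M2=24/7−9/28·-904/309=450/103
back: M1=-6−1/3·450/103=-768/103
M: M0=0, M1=-768/103, M2=450/103, M3=-904/309, M4=0
seg 0: a=-1, c=M0/2=0, d=(M1−M0)/(6·1)=-128/103, b=Δ0−h0·(2M0+M1)/6=540/103
seg 1: a=3, c=M1/2=-384/103, d=(M2−M1)/(6·2)=203/206, b=Δ1−h1·(2M1+M2)/6=156/103
seg 2: a=-1, c=M2/2=225/103, d=(M3−M2)/(6·3)=-1127/2781, b=Δ2−h2·(2M2+M3)/6=-162/103
seg 3: a=3, c=M3/2=-452/309, d=(M4−M3)/(6·3)=452/2781, b=Δ3−h3·(2M3+M4)/6=61/103
t_q=15/4 → seg 2, τ=3/4; S=-1+-162/103·τ+225/103·τ²+-1127/2781·τ³=-7395/6592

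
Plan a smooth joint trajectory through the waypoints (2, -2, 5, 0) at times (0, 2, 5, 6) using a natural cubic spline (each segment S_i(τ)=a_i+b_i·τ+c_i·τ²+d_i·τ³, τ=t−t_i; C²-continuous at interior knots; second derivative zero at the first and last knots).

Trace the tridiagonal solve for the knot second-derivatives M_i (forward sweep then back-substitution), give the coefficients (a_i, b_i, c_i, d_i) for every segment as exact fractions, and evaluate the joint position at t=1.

Δ: Δ0=-2, Δ1=7/3, Δ2=-5
row 1: diag=10, rhs=26; c'=3/10, d'=13/5
row 2: denom=8−3·3/10=71/10; d'=(-44−3·13/5)/(71/10)=-518/71
back: M2=-518/71
back: M1=13/5−3/10·-518/71=340/71
M: M0=0, M1=340/71, M2=-518/71, M3=0
seg 0: a=2, c=M0/2=0, d=(M1−M0)/(6·2)=85/213, b=Δ0−h0·(2M0+M1)/6=-766/213
seg 1: a=-2, c=M1/2=170/71, d=(M2−M1)/(6·3)=-143/213, b=Δ1−h1·(2M1+M2)/6=254/213
seg 2: a=5, c=M2/2=-259/71, d=(M3−M2)/(6·1)=259/213, b=Δ2−h2·(2M2+M3)/6=-547/213
t_q=1 → seg 0, τ=1; S=2+-766/213·τ+0·τ²+85/213·τ³=-85/71

  seg 0: a=2 b=-766/213 c=0 d=85/213
  seg 1: a=-2 b=254/213 c=170/71 d=-143/213
  seg 2: a=5 b=-547/213 c=-259/71 d=259/213
S(1) = -85/71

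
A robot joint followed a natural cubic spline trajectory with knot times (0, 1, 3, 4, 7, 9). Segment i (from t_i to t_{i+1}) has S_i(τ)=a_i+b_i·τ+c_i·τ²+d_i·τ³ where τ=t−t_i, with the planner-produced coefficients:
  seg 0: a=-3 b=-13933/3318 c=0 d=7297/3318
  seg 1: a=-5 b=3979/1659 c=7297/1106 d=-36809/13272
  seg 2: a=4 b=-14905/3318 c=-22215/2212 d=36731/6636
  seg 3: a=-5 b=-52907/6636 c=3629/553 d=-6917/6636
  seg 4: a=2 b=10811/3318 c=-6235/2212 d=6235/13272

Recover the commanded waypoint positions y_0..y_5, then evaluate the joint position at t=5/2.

y_0=-3 y_1=-5 y_2=4 y_3=-5 y_4=2 y_5=1
S(5/2) = 144471/35392

y_0 = S_0(0) = a_0 = -3
y_1 = S_1(0) = a_1 = -5
y_2 = S_2(0) = a_2 = 4
y_3 = S_3(0) = a_3 = -5
y_4 = S_4(0) = a_4 = 2
y_5 = S_4(2) = 1
t_q=5/2 is in segment 1 (τ=3/2); S_1(τ)=144471/35392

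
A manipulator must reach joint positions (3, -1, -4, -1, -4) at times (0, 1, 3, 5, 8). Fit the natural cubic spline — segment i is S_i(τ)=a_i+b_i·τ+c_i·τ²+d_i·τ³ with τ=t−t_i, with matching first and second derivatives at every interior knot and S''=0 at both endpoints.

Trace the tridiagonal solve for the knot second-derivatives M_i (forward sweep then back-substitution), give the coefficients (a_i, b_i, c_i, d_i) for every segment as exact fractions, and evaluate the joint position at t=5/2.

  seg 0: a=3 b=-223/52 c=0 d=15/52
  seg 1: a=-1 b=-89/26 c=45/52 d=5/104
  seg 2: a=-4 b=8/13 c=15/13 d=-37/104
  seg 3: a=-1 b=25/26 c=-51/52 d=17/156
S(5/2) = -3349/832

Δ: Δ0=-4, Δ1=-3/2, Δ2=3/2, Δ3=-1
row 1: diag=6, rhs=15; c'=1/3, d'=5/2
row 2: denom=8−2·1/3=22/3; d'=(18−2·5/2)/(22/3)=39/22
row 3: denom=10−2·3/11=104/11; d'=(-15−2·39/22)/(104/11)=-51/26
back: M3=-51/26
back: M2=39/22−3/11·-51/26=30/13
back: M1=5/2−1/3·30/13=45/26
M: M0=0, M1=45/26, M2=30/13, M3=-51/26, M4=0
seg 0: a=3, c=M0/2=0, d=(M1−M0)/(6·1)=15/52, b=Δ0−h0·(2M0+M1)/6=-223/52
seg 1: a=-1, c=M1/2=45/52, d=(M2−M1)/(6·2)=5/104, b=Δ1−h1·(2M1+M2)/6=-89/26
seg 2: a=-4, c=M2/2=15/13, d=(M3−M2)/(6·2)=-37/104, b=Δ2−h2·(2M2+M3)/6=8/13
seg 3: a=-1, c=M3/2=-51/52, d=(M4−M3)/(6·3)=17/156, b=Δ3−h3·(2M3+M4)/6=25/26
t_q=5/2 → seg 1, τ=3/2; S=-1+-89/26·τ+45/52·τ²+5/104·τ³=-3349/832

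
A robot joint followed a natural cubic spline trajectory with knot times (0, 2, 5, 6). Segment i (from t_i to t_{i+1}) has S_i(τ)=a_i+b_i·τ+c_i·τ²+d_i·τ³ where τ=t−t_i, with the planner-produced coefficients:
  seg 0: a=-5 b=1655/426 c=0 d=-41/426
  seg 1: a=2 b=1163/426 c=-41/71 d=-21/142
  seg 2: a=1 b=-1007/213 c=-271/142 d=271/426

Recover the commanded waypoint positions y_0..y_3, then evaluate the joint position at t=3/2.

y_0=-5 y_1=2 y_2=1 y_3=-5
S(3/2) = 571/1136

y_0 = S_0(0) = a_0 = -5
y_1 = S_1(0) = a_1 = 2
y_2 = S_2(0) = a_2 = 1
y_3 = S_2(1) = -5
t_q=3/2 is in segment 0 (τ=3/2); S_0(τ)=571/1136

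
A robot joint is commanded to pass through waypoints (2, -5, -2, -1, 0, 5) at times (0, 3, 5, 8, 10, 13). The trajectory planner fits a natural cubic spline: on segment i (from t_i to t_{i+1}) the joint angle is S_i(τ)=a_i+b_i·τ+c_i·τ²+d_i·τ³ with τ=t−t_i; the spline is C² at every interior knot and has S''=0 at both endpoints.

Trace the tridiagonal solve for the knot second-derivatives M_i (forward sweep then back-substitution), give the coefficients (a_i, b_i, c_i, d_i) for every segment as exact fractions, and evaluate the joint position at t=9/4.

Δ: Δ0=-7/3, Δ1=3/2, Δ2=1/3, Δ3=1/2, Δ4=5/3
row 1: diag=10, rhs=23; c'=1/5, d'=23/10
row 2: denom=10−2·1/5=48/5; d'=(-7−2·23/10)/(48/5)=-29/24
row 3: denom=10−3·5/16=145/16; d'=(1−3·-29/24)/(145/16)=74/145
row 4: denom=10−2·32/145=1386/145; d'=(7−2·74/145)/(1386/145)=289/462
back: M4=289/462
back: M3=74/145−32/145·289/462=86/231
back: M2=-29/24−5/16·86/231=-102/77
back: M1=23/10−1/5·-102/77=395/154
M: M0=0, M1=395/154, M2=-102/77, M3=86/231, M4=289/462, M5=0
seg 0: a=2, c=M0/2=0, d=(M1−M0)/(6·3)=395/2772, b=Δ0−h0·(2M0+M1)/6=-3341/924
seg 1: a=-5, c=M1/2=395/308, d=(M2−M1)/(6·2)=-599/1848, b=Δ1−h1·(2M1+M2)/6=107/462
seg 2: a=-2, c=M2/2=-51/77, d=(M3−M2)/(6·3)=28/297, b=Δ2−h2·(2M2+M3)/6=340/231
seg 3: a=-1, c=M3/2=43/231, d=(M4−M3)/(6·2)=13/616, b=Δ3−h3·(2M3+M4)/6=10/231
seg 4: a=0, c=M4/2=289/924, d=(M5−M4)/(6·3)=-289/8316, b=Δ4−h4·(2M4+M5)/6=481/462
t_q=9/4 → seg 0, τ=9/4; S=2+-3341/924·τ+0·τ²+395/2772·τ³=-12707/2816

  seg 0: a=2 b=-3341/924 c=0 d=395/2772
  seg 1: a=-5 b=107/462 c=395/308 d=-599/1848
  seg 2: a=-2 b=340/231 c=-51/77 d=28/297
  seg 3: a=-1 b=10/231 c=43/231 d=13/616
  seg 4: a=0 b=481/462 c=289/924 d=-289/8316
S(9/4) = -12707/2816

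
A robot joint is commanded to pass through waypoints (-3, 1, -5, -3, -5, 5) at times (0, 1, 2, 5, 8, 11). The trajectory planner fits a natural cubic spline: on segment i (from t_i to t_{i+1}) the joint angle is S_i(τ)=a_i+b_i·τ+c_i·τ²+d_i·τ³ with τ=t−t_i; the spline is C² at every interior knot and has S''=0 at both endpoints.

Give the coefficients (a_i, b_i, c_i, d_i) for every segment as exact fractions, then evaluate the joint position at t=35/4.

  seg 0: a=-3 b=8572/1251 c=0 d=-3568/1251
  seg 1: a=1 b=-2132/1251 c=-3568/417 d=5330/1251
  seg 2: a=-5 b=-7550/1251 c=1762/417 d=-7474/11259
  seg 3: a=-3 b=1744/1251 c=-2188/1251 d=3986/11259
  seg 4: a=-5 b=574/1251 c=1798/1251 d=-1798/11259
S(35/4) = -17413/4448

Δ: Δ0=4, Δ1=-6, Δ2=2/3, Δ3=-2/3, Δ4=10/3
row 1: diag=4, rhs=-60; c'=1/4, d'=-15
row 2: denom=8−1·1/4=31/4; d'=(40−1·-15)/(31/4)=220/31
row 3: denom=12−3·12/31=336/31; d'=(-8−3·220/31)/(336/31)=-227/84
row 4: denom=12−3·31/112=1251/112; d'=(24−3·-227/84)/(1251/112)=3596/1251
back: M4=3596/1251
back: M3=-227/84−31/112·3596/1251=-4376/1251
back: M2=220/31−12/31·-4376/1251=3524/417
back: M1=-15−1/4·3524/417=-7136/417
M: M0=0, M1=-7136/417, M2=3524/417, M3=-4376/1251, M4=3596/1251, M5=0
seg 0: a=-3, c=M0/2=0, d=(M1−M0)/(6·1)=-3568/1251, b=Δ0−h0·(2M0+M1)/6=8572/1251
seg 1: a=1, c=M1/2=-3568/417, d=(M2−M1)/(6·1)=5330/1251, b=Δ1−h1·(2M1+M2)/6=-2132/1251
seg 2: a=-5, c=M2/2=1762/417, d=(M3−M2)/(6·3)=-7474/11259, b=Δ2−h2·(2M2+M3)/6=-7550/1251
seg 3: a=-3, c=M3/2=-2188/1251, d=(M4−M3)/(6·3)=3986/11259, b=Δ3−h3·(2M3+M4)/6=1744/1251
seg 4: a=-5, c=M4/2=1798/1251, d=(M5−M4)/(6·3)=-1798/11259, b=Δ4−h4·(2M4+M5)/6=574/1251
t_q=35/4 → seg 4, τ=3/4; S=-5+574/1251·τ+1798/1251·τ²+-1798/11259·τ³=-17413/4448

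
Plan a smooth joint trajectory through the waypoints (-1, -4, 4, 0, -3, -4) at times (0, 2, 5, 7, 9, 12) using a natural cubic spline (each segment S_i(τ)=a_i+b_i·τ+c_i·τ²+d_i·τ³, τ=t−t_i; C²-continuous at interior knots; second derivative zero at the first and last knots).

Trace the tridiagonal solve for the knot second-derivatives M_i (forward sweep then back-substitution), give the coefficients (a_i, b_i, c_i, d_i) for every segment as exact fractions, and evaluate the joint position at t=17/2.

  seg 0: a=-1 b=-2989/1086 c=0 d=170/543
  seg 1: a=-4 b=1091/1086 c=340/181 d=-4315/9774
  seg 2: a=4 b=193/543 c=-2275/1086 d=83/181
  seg 3: a=0 b=-1369/543 c=713/1086 d=-317/4344
  seg 4: a=-3 b=-279/362 c=475/2172 d=-475/19548
S(17/2) = -29549/11584

Δ: Δ0=-3/2, Δ1=8/3, Δ2=-2, Δ3=-3/2, Δ4=-1/3
row 1: diag=10, rhs=25; c'=3/10, d'=5/2
row 2: denom=10−3·3/10=91/10; d'=(-28−3·5/2)/(91/10)=-355/91
row 3: denom=8−2·20/91=688/91; d'=(3−2·-355/91)/(688/91)=983/688
row 4: denom=10−2·91/344=1629/172; d'=(7−2·983/688)/(1629/172)=475/1086
back: M4=475/1086
back: M3=983/688−91/344·475/1086=713/543
back: M2=-355/91−20/91·713/543=-2275/543
back: M1=5/2−3/10·-2275/543=680/181
M: M0=0, M1=680/181, M2=-2275/543, M3=713/543, M4=475/1086, M5=0
seg 0: a=-1, c=M0/2=0, d=(M1−M0)/(6·2)=170/543, b=Δ0−h0·(2M0+M1)/6=-2989/1086
seg 1: a=-4, c=M1/2=340/181, d=(M2−M1)/(6·3)=-4315/9774, b=Δ1−h1·(2M1+M2)/6=1091/1086
seg 2: a=4, c=M2/2=-2275/1086, d=(M3−M2)/(6·2)=83/181, b=Δ2−h2·(2M2+M3)/6=193/543
seg 3: a=0, c=M3/2=713/1086, d=(M4−M3)/(6·2)=-317/4344, b=Δ3−h3·(2M3+M4)/6=-1369/543
seg 4: a=-3, c=M4/2=475/2172, d=(M5−M4)/(6·3)=-475/19548, b=Δ4−h4·(2M4+M5)/6=-279/362
t_q=17/2 → seg 3, τ=3/2; S=0+-1369/543·τ+713/1086·τ²+-317/4344·τ³=-29549/11584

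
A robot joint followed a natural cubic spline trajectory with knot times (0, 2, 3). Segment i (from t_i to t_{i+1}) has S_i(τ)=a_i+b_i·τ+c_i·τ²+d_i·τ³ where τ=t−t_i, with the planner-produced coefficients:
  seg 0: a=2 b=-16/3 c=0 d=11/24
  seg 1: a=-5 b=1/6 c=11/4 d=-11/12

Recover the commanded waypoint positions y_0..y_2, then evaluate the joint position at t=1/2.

y_0 = S_0(0) = a_0 = 2
y_1 = S_1(0) = a_1 = -5
y_2 = S_1(1) = -3
t_q=1/2 is in segment 0 (τ=1/2); S_0(τ)=-39/64

y_0=2 y_1=-5 y_2=-3
S(1/2) = -39/64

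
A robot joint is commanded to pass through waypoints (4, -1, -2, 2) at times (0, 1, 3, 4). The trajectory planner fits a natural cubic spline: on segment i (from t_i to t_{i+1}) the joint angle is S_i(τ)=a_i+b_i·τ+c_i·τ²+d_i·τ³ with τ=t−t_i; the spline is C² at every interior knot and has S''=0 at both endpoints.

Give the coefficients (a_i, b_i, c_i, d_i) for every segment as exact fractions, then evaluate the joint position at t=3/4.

Δ: Δ0=-5, Δ1=-1/2, Δ2=4
row 1: diag=6, rhs=27; c'=1/3, d'=9/2
row 2: denom=6−2·1/3=16/3; d'=(27−2·9/2)/(16/3)=27/8
back: M2=27/8
back: M1=9/2−1/3·27/8=27/8
M: M0=0, M1=27/8, M2=27/8, M3=0
seg 0: a=4, c=M0/2=0, d=(M1−M0)/(6·1)=9/16, b=Δ0−h0·(2M0+M1)/6=-89/16
seg 1: a=-1, c=M1/2=27/16, d=(M2−M1)/(6·2)=0, b=Δ1−h1·(2M1+M2)/6=-31/8
seg 2: a=-2, c=M2/2=27/16, d=(M3−M2)/(6·1)=-9/16, b=Δ2−h2·(2M2+M3)/6=23/8
t_q=3/4 → seg 0, τ=3/4; S=4+-89/16·τ+0·τ²+9/16·τ³=67/1024

  seg 0: a=4 b=-89/16 c=0 d=9/16
  seg 1: a=-1 b=-31/8 c=27/16 d=0
  seg 2: a=-2 b=23/8 c=27/16 d=-9/16
S(3/4) = 67/1024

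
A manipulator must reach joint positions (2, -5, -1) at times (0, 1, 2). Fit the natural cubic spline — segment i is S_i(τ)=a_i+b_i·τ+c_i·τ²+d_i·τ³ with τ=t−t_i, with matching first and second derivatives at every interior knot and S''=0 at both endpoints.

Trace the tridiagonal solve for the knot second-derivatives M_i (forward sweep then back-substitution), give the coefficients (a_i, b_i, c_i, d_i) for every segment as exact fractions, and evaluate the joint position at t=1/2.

Δ: Δ0=-7, Δ1=4
row 1: diag=4, rhs=66; c'=1/4, d'=33/2
back: M1=33/2
M: M0=0, M1=33/2, M2=0
seg 0: a=2, c=M0/2=0, d=(M1−M0)/(6·1)=11/4, b=Δ0−h0·(2M0+M1)/6=-39/4
seg 1: a=-5, c=M1/2=33/4, d=(M2−M1)/(6·1)=-11/4, b=Δ1−h1·(2M1+M2)/6=-3/2
t_q=1/2 → seg 0, τ=1/2; S=2+-39/4·τ+0·τ²+11/4·τ³=-81/32

  seg 0: a=2 b=-39/4 c=0 d=11/4
  seg 1: a=-5 b=-3/2 c=33/4 d=-11/4
S(1/2) = -81/32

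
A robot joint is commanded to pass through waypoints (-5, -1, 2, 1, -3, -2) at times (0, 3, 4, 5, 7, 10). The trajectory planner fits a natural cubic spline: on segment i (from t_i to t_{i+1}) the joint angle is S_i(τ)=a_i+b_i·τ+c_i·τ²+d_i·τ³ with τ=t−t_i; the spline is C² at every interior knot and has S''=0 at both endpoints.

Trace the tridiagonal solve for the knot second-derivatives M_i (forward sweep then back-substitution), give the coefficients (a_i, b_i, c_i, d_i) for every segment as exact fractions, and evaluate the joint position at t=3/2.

Δ: Δ0=4/3, Δ1=3, Δ2=-1, Δ3=-2, Δ4=1/3
row 1: diag=8, rhs=10; c'=1/8, d'=5/4
row 2: denom=4−1·1/8=31/8; d'=(-24−1·5/4)/(31/8)=-202/31
row 3: denom=6−1·8/31=178/31; d'=(-6−1·-202/31)/(178/31)=8/89
row 4: denom=10−2·31/89=828/89; d'=(14−2·8/89)/(828/89)=205/138
back: M4=205/138
back: M3=8/89−31/89·205/138=-59/138
back: M2=-202/31−8/31·-59/138=-442/69
back: M1=5/4−1/8·-442/69=283/138
M: M0=0, M1=283/138, M2=-442/69, M3=-59/138, M4=205/138, M5=0
seg 0: a=-5, c=M0/2=0, d=(M1−M0)/(6·3)=283/2484, b=Δ0−h0·(2M0+M1)/6=85/276
seg 1: a=-1, c=M1/2=283/276, d=(M2−M1)/(6·1)=-389/276, b=Δ1−h1·(2M1+M2)/6=467/138
seg 2: a=2, c=M2/2=-221/69, d=(M3−M2)/(6·1)=275/276, b=Δ2−h2·(2M2+M3)/6=111/92
seg 3: a=1, c=M3/2=-59/276, d=(M4−M3)/(6·2)=11/69, b=Δ3−h3·(2M3+M4)/6=-305/138
seg 4: a=-3, c=M4/2=205/276, d=(M5−M4)/(6·3)=-205/2484, b=Δ4−h4·(2M4+M5)/6=-53/46
t_q=3/2 → seg 0, τ=3/2; S=-5+85/276·τ+0·τ²+283/2484·τ³=-3057/736

  seg 0: a=-5 b=85/276 c=0 d=283/2484
  seg 1: a=-1 b=467/138 c=283/276 d=-389/276
  seg 2: a=2 b=111/92 c=-221/69 d=275/276
  seg 3: a=1 b=-305/138 c=-59/276 d=11/69
  seg 4: a=-3 b=-53/46 c=205/276 d=-205/2484
S(3/2) = -3057/736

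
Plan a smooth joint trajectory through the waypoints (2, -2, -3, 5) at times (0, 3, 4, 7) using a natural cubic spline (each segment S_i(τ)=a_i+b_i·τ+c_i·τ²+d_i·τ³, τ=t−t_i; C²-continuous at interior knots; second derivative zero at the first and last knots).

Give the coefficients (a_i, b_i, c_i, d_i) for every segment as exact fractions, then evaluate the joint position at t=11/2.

  seg 0: a=2 b=-9/7 c=0 d=-1/189
  seg 1: a=-2 b=-10/7 c=-1/21 d=10/21
  seg 2: a=-3 b=-2/21 c=29/21 d=-29/189
S(11/2) = -31/56

Δ: Δ0=-4/3, Δ1=-1, Δ2=8/3
row 1: diag=8, rhs=2; c'=1/8, d'=1/4
row 2: denom=8−1·1/8=63/8; d'=(22−1·1/4)/(63/8)=58/21
back: M2=58/21
back: M1=1/4−1/8·58/21=-2/21
M: M0=0, M1=-2/21, M2=58/21, M3=0
seg 0: a=2, c=M0/2=0, d=(M1−M0)/(6·3)=-1/189, b=Δ0−h0·(2M0+M1)/6=-9/7
seg 1: a=-2, c=M1/2=-1/21, d=(M2−M1)/(6·1)=10/21, b=Δ1−h1·(2M1+M2)/6=-10/7
seg 2: a=-3, c=M2/2=29/21, d=(M3−M2)/(6·3)=-29/189, b=Δ2−h2·(2M2+M3)/6=-2/21
t_q=11/2 → seg 2, τ=3/2; S=-3+-2/21·τ+29/21·τ²+-29/189·τ³=-31/56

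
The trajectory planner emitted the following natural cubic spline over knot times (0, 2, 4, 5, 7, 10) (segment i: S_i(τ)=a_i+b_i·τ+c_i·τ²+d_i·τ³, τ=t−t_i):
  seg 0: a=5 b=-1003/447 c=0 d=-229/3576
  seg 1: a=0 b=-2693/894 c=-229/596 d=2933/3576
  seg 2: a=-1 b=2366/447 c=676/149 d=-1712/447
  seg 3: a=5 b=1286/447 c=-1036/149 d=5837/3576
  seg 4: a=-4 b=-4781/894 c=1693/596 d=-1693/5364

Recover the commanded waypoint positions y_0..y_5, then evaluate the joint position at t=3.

y_0=5 y_1=0 y_2=-1 y_3=5 y_4=-4 y_5=-3
S(3) = -3071/1192

y_0 = S_0(0) = a_0 = 5
y_1 = S_1(0) = a_1 = 0
y_2 = S_2(0) = a_2 = -1
y_3 = S_3(0) = a_3 = 5
y_4 = S_4(0) = a_4 = -4
y_5 = S_4(3) = -3
t_q=3 is in segment 1 (τ=1); S_1(τ)=-3071/1192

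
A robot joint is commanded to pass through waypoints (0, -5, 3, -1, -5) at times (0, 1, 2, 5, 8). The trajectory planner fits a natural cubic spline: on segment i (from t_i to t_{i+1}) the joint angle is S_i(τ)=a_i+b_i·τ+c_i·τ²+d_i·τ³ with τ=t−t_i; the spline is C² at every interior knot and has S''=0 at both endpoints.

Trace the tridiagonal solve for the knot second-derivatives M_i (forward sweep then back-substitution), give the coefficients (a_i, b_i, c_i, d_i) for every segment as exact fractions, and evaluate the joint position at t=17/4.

Δ: Δ0=-5, Δ1=8, Δ2=-4/3, Δ3=-4/3
row 1: diag=4, rhs=78; c'=1/4, d'=39/2
row 2: denom=8−1·1/4=31/4; d'=(-56−1·39/2)/(31/4)=-302/31
row 3: denom=12−3·12/31=336/31; d'=(0−3·-302/31)/(336/31)=151/56
back: M3=151/56
back: M2=-302/31−12/31·151/56=-151/14
back: M1=39/2−1/4·-151/14=1243/56
M: M0=0, M1=1243/56, M2=-151/14, M3=151/56, M4=0
seg 0: a=0, c=M0/2=0, d=(M1−M0)/(6·1)=1243/336, b=Δ0−h0·(2M0+M1)/6=-2923/336
seg 1: a=-5, c=M1/2=1243/112, d=(M2−M1)/(6·1)=-1847/336, b=Δ1−h1·(2M1+M2)/6=403/168
seg 2: a=3, c=M2/2=-151/28, d=(M3−M2)/(6·3)=755/1008, b=Δ2−h2·(2M2+M3)/6=389/48
seg 3: a=-1, c=M3/2=151/112, d=(M4−M3)/(6·3)=-151/1008, b=Δ3−h3·(2M3+M4)/6=-677/168
t_q=17/4 → seg 2, τ=9/4; S=3+389/48·τ+-151/28·τ²+755/1008·τ³=17667/7168

  seg 0: a=0 b=-2923/336 c=0 d=1243/336
  seg 1: a=-5 b=403/168 c=1243/112 d=-1847/336
  seg 2: a=3 b=389/48 c=-151/28 d=755/1008
  seg 3: a=-1 b=-677/168 c=151/112 d=-151/1008
S(17/4) = 17667/7168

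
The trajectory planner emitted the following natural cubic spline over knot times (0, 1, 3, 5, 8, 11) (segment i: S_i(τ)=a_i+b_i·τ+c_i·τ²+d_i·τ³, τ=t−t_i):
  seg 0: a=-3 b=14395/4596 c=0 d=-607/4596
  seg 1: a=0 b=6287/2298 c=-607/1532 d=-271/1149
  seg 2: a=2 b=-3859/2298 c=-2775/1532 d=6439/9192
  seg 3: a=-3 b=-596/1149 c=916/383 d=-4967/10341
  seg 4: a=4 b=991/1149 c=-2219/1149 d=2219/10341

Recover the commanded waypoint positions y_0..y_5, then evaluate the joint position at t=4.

y_0=-3 y_1=0 y_2=2 y_3=-3 y_4=4 y_5=-5
S(4) = -2421/3064

y_0 = S_0(0) = a_0 = -3
y_1 = S_1(0) = a_1 = 0
y_2 = S_2(0) = a_2 = 2
y_3 = S_3(0) = a_3 = -3
y_4 = S_4(0) = a_4 = 4
y_5 = S_4(3) = -5
t_q=4 is in segment 2 (τ=1); S_2(τ)=-2421/3064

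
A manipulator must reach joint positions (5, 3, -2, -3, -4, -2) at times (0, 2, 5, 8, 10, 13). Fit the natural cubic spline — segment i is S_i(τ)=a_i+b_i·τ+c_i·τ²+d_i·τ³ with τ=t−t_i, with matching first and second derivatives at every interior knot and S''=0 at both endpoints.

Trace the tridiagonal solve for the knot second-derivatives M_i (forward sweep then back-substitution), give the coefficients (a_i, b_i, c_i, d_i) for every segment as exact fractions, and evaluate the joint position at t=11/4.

  seg 0: a=5 b=-625/813 c=0 d=-47/813
  seg 1: a=3 b=-1189/813 c=-94/271 d=680/7317
  seg 2: a=-2 b=-841/813 c=398/813 d=-208/2439
  seg 3: a=-3 b=-325/813 c=-226/813 d=247/2168
  seg 4: a=-4 b=-235/1626 c=1319/3252 d=-1319/29268
S(11/4) = 947/542

Δ: Δ0=-1, Δ1=-5/3, Δ2=-1/3, Δ3=-1/2, Δ4=2/3
row 1: diag=10, rhs=-4; c'=3/10, d'=-2/5
row 2: denom=12−3·3/10=111/10; d'=(8−3·-2/5)/(111/10)=92/111
row 3: denom=10−3·10/37=340/37; d'=(-1−3·92/111)/(340/37)=-129/340
row 4: denom=10−2·37/170=813/85; d'=(7−2·-129/340)/(813/85)=1319/1626
back: M4=1319/1626
back: M3=-129/340−37/170·1319/1626=-452/813
back: M2=92/111−10/37·-452/813=796/813
back: M1=-2/5−3/10·796/813=-188/271
M: M0=0, M1=-188/271, M2=796/813, M3=-452/813, M4=1319/1626, M5=0
seg 0: a=5, c=M0/2=0, d=(M1−M0)/(6·2)=-47/813, b=Δ0−h0·(2M0+M1)/6=-625/813
seg 1: a=3, c=M1/2=-94/271, d=(M2−M1)/(6·3)=680/7317, b=Δ1−h1·(2M1+M2)/6=-1189/813
seg 2: a=-2, c=M2/2=398/813, d=(M3−M2)/(6·3)=-208/2439, b=Δ2−h2·(2M2+M3)/6=-841/813
seg 3: a=-3, c=M3/2=-226/813, d=(M4−M3)/(6·2)=247/2168, b=Δ3−h3·(2M3+M4)/6=-325/813
seg 4: a=-4, c=M4/2=1319/3252, d=(M5−M4)/(6·3)=-1319/29268, b=Δ4−h4·(2M4+M5)/6=-235/1626
t_q=11/4 → seg 1, τ=3/4; S=3+-1189/813·τ+-94/271·τ²+680/7317·τ³=947/542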